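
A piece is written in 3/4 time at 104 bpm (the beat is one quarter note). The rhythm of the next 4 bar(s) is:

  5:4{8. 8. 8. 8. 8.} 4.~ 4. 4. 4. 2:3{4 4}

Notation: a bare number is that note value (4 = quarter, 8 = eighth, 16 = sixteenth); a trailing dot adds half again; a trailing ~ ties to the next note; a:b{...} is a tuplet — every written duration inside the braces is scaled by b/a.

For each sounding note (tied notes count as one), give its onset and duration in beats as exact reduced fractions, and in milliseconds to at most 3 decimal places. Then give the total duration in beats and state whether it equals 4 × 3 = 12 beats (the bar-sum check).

1) 0.0ms=0b +346.154ms=3/5b
2) 346.154ms=3/5b +346.154ms=3/5b
3) 692.308ms=6/5b +346.154ms=3/5b
4) 1038.462ms=9/5b +346.154ms=3/5b
5) 1384.615ms=12/5b +346.154ms=3/5b
6) 1730.769ms=3b +1730.769ms=3b
7) 3461.538ms=6b +865.385ms=3/2b
8) 4326.923ms=15/2b +865.385ms=3/2b
9) 5192.308ms=9b +865.385ms=3/2b
10) 6057.692ms=21/2b +865.385ms=3/2b
Σ=12b of 12 (104bpm 3/4) — PASS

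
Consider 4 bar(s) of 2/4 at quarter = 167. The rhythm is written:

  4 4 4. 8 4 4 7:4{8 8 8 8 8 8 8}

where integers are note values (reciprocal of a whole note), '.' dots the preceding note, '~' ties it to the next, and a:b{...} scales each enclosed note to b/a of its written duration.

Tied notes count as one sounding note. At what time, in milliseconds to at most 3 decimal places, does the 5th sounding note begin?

note 5 onset = 4b = 1437.126ms

1. 0.0ms @ 0 + 359.281ms (1)
2. 359.281ms @ 1 + 359.281ms (1)
3. 718.563ms @ 2 + 538.922ms (3/2)
4. 1257.485ms @ 7/2 + 179.641ms (1/2)
5. 1437.126ms @ 4 + 359.281ms (1)
6. 1796.407ms @ 5 + 359.281ms (1)
7. 2155.689ms @ 6 + 102.652ms (2/7)
8. 2258.34ms @ 44/7 + 102.652ms (2/7)
9. 2360.992ms @ 46/7 + 102.652ms (2/7)
10. 2463.644ms @ 48/7 + 102.652ms (2/7)
11. 2566.296ms @ 50/7 + 102.652ms (2/7)
12. 2668.948ms @ 52/7 + 102.652ms (2/7)
13. 2771.6ms @ 54/7 + 102.652ms (2/7)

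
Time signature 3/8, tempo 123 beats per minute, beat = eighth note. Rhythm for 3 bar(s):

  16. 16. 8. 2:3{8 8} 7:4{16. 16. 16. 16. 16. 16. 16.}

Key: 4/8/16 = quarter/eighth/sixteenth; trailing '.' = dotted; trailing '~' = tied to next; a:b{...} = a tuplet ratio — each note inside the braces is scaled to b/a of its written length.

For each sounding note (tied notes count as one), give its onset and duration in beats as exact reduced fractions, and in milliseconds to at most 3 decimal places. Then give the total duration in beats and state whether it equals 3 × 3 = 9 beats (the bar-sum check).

1) 0.0ms=0b +365.854ms=3/4b
2) 365.854ms=3/4b +365.854ms=3/4b
3) 731.707ms=3/2b +731.707ms=3/2b
4) 1463.415ms=3b +731.707ms=3/2b
5) 2195.122ms=9/2b +731.707ms=3/2b
6) 2926.829ms=6b +209.059ms=3/7b
7) 3135.889ms=45/7b +209.059ms=3/7b
8) 3344.948ms=48/7b +209.059ms=3/7b
9) 3554.007ms=51/7b +209.059ms=3/7b
10) 3763.066ms=54/7b +209.059ms=3/7b
11) 3972.125ms=57/7b +209.059ms=3/7b
12) 4181.185ms=60/7b +209.059ms=3/7b
Σ=9b of 9 (123bpm 3/8) — PASS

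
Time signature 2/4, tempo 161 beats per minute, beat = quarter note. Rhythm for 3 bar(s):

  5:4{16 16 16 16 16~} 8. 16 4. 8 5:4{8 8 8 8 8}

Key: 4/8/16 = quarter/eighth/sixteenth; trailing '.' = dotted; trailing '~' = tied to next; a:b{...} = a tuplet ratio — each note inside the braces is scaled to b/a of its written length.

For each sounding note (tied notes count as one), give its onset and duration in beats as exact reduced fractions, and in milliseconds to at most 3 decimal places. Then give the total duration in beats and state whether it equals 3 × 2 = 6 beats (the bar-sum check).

1) 0.0ms=0b +74.534ms=1/5b
2) 74.534ms=1/5b +74.534ms=1/5b
3) 149.068ms=2/5b +74.534ms=1/5b
4) 223.602ms=3/5b +74.534ms=1/5b
5) 298.137ms=4/5b +354.037ms=19/20b
6) 652.174ms=7/4b +93.168ms=1/4b
7) 745.342ms=2b +559.006ms=3/2b
8) 1304.348ms=7/2b +186.335ms=1/2b
9) 1490.683ms=4b +149.068ms=2/5b
10) 1639.752ms=22/5b +149.068ms=2/5b
11) 1788.82ms=24/5b +149.068ms=2/5b
12) 1937.888ms=26/5b +149.068ms=2/5b
13) 2086.957ms=28/5b +149.068ms=2/5b
Σ=6b of 6 (161bpm 2/4) — PASS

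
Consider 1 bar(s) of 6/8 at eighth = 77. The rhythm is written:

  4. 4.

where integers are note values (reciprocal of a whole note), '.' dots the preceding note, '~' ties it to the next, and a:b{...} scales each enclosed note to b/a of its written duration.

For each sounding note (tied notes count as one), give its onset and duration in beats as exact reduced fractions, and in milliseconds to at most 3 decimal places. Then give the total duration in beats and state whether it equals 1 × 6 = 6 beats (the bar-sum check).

1) 0.0ms=0b +2337.662ms=3b
2) 2337.662ms=3b +2337.662ms=3b
Σ=6b of 6 (77bpm 6/8) — PASS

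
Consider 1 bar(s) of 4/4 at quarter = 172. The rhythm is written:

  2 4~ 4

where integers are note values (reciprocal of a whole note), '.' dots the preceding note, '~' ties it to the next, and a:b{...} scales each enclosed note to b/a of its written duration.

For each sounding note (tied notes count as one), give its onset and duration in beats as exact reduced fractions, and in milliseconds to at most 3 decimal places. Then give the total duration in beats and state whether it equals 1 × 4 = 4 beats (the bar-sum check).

1) 0.0ms=0b +697.674ms=2b
2) 697.674ms=2b +697.674ms=2b
Σ=4b of 4 (172bpm 4/4) — PASS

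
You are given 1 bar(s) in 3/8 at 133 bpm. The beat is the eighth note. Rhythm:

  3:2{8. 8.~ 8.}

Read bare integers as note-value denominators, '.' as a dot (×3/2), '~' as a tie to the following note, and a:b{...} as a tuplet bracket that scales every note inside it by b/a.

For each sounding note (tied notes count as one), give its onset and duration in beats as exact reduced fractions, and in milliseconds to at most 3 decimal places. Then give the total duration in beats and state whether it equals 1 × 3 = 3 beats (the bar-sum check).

1) 0.0ms=0b +451.128ms=1b
2) 451.128ms=1b +902.256ms=2b
Σ=3b of 3 (133bpm 3/8) — PASS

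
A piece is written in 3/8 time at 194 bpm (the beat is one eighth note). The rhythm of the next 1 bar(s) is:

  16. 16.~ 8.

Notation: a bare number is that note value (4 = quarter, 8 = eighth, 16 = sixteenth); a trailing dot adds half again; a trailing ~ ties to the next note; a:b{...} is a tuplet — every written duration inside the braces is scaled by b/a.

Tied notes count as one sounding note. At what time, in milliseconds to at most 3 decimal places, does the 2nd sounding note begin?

note 2 onset = 3/4b = 231.959ms

1. 0.0ms @ 0 + 231.959ms (3/4)
2. 231.959ms @ 3/4 + 695.876ms (9/4)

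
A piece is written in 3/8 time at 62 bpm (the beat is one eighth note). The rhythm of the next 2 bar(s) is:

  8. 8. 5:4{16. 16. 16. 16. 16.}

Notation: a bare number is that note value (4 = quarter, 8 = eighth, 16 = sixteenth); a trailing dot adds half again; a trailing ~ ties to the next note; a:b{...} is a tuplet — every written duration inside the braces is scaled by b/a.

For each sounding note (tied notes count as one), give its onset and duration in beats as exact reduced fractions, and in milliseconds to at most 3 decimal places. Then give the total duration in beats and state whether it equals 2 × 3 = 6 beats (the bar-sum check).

1) 0.0ms=0b +1451.613ms=3/2b
2) 1451.613ms=3/2b +1451.613ms=3/2b
3) 2903.226ms=3b +580.645ms=3/5b
4) 3483.871ms=18/5b +580.645ms=3/5b
5) 4064.516ms=21/5b +580.645ms=3/5b
6) 4645.161ms=24/5b +580.645ms=3/5b
7) 5225.806ms=27/5b +580.645ms=3/5b
Σ=6b of 6 (62bpm 3/8) — PASS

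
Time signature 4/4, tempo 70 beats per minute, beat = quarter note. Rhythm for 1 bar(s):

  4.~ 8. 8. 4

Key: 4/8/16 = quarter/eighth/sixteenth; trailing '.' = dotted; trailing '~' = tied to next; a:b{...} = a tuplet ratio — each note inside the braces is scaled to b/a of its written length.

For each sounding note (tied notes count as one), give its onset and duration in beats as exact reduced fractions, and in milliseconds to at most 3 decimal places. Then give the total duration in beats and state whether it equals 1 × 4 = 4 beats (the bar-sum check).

1) 0.0ms=0b +1928.571ms=9/4b
2) 1928.571ms=9/4b +642.857ms=3/4b
3) 2571.429ms=3b +857.143ms=1b
Σ=4b of 4 (70bpm 4/4) — PASS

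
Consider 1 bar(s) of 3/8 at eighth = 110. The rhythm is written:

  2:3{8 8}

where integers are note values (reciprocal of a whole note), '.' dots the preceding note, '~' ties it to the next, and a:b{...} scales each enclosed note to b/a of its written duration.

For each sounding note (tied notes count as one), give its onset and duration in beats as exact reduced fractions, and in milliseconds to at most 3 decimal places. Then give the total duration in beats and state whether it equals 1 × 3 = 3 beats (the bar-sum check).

1) 0.0ms=0b +818.182ms=3/2b
2) 818.182ms=3/2b +818.182ms=3/2b
Σ=3b of 3 (110bpm 3/8) — PASS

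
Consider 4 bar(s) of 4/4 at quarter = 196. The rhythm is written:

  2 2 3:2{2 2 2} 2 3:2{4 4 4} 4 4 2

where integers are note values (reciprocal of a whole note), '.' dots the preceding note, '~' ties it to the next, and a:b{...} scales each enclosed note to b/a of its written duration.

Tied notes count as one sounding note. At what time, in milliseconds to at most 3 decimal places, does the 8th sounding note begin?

1. 0.0ms @ 0 + 612.245ms (2)
2. 612.245ms @ 2 + 612.245ms (2)
3. 1224.49ms @ 4 + 408.163ms (4/3)
4. 1632.653ms @ 16/3 + 408.163ms (4/3)
5. 2040.816ms @ 20/3 + 408.163ms (4/3)
6. 2448.98ms @ 8 + 612.245ms (2)
7. 3061.224ms @ 10 + 204.082ms (2/3)
8. 3265.306ms @ 32/3 + 204.082ms (2/3)
9. 3469.388ms @ 34/3 + 204.082ms (2/3)
10. 3673.469ms @ 12 + 306.122ms (1)
11. 3979.592ms @ 13 + 306.122ms (1)
12. 4285.714ms @ 14 + 612.245ms (2)

note 8 onset = 32/3b = 3265.306ms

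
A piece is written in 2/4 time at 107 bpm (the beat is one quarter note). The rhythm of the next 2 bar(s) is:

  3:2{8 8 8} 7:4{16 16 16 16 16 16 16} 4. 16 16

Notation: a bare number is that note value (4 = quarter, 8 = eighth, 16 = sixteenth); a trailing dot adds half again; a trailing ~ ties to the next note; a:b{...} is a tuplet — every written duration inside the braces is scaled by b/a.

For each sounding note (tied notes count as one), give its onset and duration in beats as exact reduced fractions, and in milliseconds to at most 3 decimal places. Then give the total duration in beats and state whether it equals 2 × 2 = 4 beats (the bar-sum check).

1) 0.0ms=0b +186.916ms=1/3b
2) 186.916ms=1/3b +186.916ms=1/3b
3) 373.832ms=2/3b +186.916ms=1/3b
4) 560.748ms=1b +80.107ms=1/7b
5) 640.854ms=8/7b +80.107ms=1/7b
6) 720.961ms=9/7b +80.107ms=1/7b
7) 801.068ms=10/7b +80.107ms=1/7b
8) 881.175ms=11/7b +80.107ms=1/7b
9) 961.282ms=12/7b +80.107ms=1/7b
10) 1041.389ms=13/7b +80.107ms=1/7b
11) 1121.495ms=2b +841.121ms=3/2b
12) 1962.617ms=7/2b +140.187ms=1/4b
13) 2102.804ms=15/4b +140.187ms=1/4b
Σ=4b of 4 (107bpm 2/4) — PASS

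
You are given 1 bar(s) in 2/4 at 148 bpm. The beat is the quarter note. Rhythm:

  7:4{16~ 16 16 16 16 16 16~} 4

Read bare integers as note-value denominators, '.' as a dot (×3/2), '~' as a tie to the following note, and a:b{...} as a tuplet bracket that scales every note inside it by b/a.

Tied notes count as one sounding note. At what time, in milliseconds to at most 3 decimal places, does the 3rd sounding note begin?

1. 0.0ms @ 0 + 115.83ms (2/7)
2. 115.83ms @ 2/7 + 57.915ms (1/7)
3. 173.745ms @ 3/7 + 57.915ms (1/7)
4. 231.66ms @ 4/7 + 57.915ms (1/7)
5. 289.575ms @ 5/7 + 57.915ms (1/7)
6. 347.49ms @ 6/7 + 463.32ms (8/7)

note 3 onset = 3/7b = 173.745ms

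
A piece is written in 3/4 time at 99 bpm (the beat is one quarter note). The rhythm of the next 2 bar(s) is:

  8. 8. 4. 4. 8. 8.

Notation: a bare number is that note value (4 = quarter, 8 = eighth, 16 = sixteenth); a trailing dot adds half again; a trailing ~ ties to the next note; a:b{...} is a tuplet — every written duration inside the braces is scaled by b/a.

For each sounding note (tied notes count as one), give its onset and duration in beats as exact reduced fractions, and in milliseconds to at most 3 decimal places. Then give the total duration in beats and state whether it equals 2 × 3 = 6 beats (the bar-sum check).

1) 0.0ms=0b +454.545ms=3/4b
2) 454.545ms=3/4b +454.545ms=3/4b
3) 909.091ms=3/2b +909.091ms=3/2b
4) 1818.182ms=3b +909.091ms=3/2b
5) 2727.273ms=9/2b +454.545ms=3/4b
6) 3181.818ms=21/4b +454.545ms=3/4b
Σ=6b of 6 (99bpm 3/4) — PASS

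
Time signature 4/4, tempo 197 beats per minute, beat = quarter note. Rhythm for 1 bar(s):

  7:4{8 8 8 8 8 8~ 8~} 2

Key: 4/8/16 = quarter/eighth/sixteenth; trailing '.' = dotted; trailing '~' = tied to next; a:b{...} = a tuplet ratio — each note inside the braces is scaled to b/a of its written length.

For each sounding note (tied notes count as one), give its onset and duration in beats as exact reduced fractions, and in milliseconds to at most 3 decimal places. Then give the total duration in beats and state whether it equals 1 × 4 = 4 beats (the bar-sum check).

1) 0.0ms=0b +87.02ms=2/7b
2) 87.02ms=2/7b +87.02ms=2/7b
3) 174.039ms=4/7b +87.02ms=2/7b
4) 261.059ms=6/7b +87.02ms=2/7b
5) 348.078ms=8/7b +87.02ms=2/7b
6) 435.098ms=10/7b +783.176ms=18/7b
Σ=4b of 4 (197bpm 4/4) — PASS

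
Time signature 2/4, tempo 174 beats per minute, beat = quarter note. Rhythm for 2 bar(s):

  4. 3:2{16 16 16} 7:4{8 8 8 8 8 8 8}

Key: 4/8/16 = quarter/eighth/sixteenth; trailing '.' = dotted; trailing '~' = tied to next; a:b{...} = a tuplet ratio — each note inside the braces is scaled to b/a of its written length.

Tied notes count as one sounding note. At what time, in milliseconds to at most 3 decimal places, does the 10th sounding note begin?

1. 0.0ms @ 0 + 517.241ms (3/2)
2. 517.241ms @ 3/2 + 57.471ms (1/6)
3. 574.713ms @ 5/3 + 57.471ms (1/6)
4. 632.184ms @ 11/6 + 57.471ms (1/6)
5. 689.655ms @ 2 + 98.522ms (2/7)
6. 788.177ms @ 16/7 + 98.522ms (2/7)
7. 886.7ms @ 18/7 + 98.522ms (2/7)
8. 985.222ms @ 20/7 + 98.522ms (2/7)
9. 1083.744ms @ 22/7 + 98.522ms (2/7)
10. 1182.266ms @ 24/7 + 98.522ms (2/7)
11. 1280.788ms @ 26/7 + 98.522ms (2/7)

note 10 onset = 24/7b = 1182.266ms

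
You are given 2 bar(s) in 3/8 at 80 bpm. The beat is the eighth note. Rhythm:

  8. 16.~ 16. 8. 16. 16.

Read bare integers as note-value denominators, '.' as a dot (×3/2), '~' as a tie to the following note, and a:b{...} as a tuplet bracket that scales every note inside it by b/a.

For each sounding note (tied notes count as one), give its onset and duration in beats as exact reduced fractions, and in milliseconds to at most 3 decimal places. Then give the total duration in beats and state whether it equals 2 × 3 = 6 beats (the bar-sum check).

1) 0.0ms=0b +1125.0ms=3/2b
2) 1125.0ms=3/2b +1125.0ms=3/2b
3) 2250.0ms=3b +1125.0ms=3/2b
4) 3375.0ms=9/2b +562.5ms=3/4b
5) 3937.5ms=21/4b +562.5ms=3/4b
Σ=6b of 6 (80bpm 3/8) — PASS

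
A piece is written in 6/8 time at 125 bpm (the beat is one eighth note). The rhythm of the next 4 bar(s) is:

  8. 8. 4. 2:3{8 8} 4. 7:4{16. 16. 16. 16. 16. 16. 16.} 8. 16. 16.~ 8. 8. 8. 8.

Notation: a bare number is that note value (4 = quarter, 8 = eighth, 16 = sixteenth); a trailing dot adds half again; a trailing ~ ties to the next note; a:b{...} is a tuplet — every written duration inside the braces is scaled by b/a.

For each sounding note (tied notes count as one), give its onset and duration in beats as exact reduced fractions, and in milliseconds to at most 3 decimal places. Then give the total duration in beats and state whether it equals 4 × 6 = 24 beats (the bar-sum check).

1) 0.0ms=0b +720.0ms=3/2b
2) 720.0ms=3/2b +720.0ms=3/2b
3) 1440.0ms=3b +1440.0ms=3b
4) 2880.0ms=6b +720.0ms=3/2b
5) 3600.0ms=15/2b +720.0ms=3/2b
6) 4320.0ms=9b +1440.0ms=3b
7) 5760.0ms=12b +205.714ms=3/7b
8) 5965.714ms=87/7b +205.714ms=3/7b
9) 6171.429ms=90/7b +205.714ms=3/7b
10) 6377.143ms=93/7b +205.714ms=3/7b
11) 6582.857ms=96/7b +205.714ms=3/7b
12) 6788.571ms=99/7b +205.714ms=3/7b
13) 6994.286ms=102/7b +205.714ms=3/7b
14) 7200.0ms=15b +720.0ms=3/2b
15) 7920.0ms=33/2b +360.0ms=3/4b
16) 8280.0ms=69/4b +1080.0ms=9/4b
17) 9360.0ms=39/2b +720.0ms=3/2b
18) 10080.0ms=21b +720.0ms=3/2b
19) 10800.0ms=45/2b +720.0ms=3/2b
Σ=24b of 24 (125bpm 6/8) — PASS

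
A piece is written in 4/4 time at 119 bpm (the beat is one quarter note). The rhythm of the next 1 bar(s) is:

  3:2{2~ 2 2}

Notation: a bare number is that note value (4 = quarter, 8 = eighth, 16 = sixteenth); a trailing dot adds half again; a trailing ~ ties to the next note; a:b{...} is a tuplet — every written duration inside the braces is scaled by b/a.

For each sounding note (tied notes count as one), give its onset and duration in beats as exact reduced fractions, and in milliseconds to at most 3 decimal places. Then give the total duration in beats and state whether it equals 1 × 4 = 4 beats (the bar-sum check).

1) 0.0ms=0b +1344.538ms=8/3b
2) 1344.538ms=8/3b +672.269ms=4/3b
Σ=4b of 4 (119bpm 4/4) — PASS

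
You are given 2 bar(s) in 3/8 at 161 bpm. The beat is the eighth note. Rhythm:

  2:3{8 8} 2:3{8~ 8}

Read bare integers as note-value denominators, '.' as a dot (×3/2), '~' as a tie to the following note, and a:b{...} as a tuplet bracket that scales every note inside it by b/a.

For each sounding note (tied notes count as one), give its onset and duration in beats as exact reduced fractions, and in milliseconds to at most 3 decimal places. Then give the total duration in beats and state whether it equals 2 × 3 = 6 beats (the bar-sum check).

1) 0.0ms=0b +559.006ms=3/2b
2) 559.006ms=3/2b +559.006ms=3/2b
3) 1118.012ms=3b +1118.012ms=3b
Σ=6b of 6 (161bpm 3/8) — PASS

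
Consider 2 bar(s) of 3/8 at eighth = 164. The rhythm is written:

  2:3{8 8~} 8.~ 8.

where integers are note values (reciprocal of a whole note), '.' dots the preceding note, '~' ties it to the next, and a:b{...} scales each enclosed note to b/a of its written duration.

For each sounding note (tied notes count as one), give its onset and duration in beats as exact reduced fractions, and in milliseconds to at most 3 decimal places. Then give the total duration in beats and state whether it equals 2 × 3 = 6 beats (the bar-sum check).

1) 0.0ms=0b +548.78ms=3/2b
2) 548.78ms=3/2b +1646.341ms=9/2b
Σ=6b of 6 (164bpm 3/8) — PASS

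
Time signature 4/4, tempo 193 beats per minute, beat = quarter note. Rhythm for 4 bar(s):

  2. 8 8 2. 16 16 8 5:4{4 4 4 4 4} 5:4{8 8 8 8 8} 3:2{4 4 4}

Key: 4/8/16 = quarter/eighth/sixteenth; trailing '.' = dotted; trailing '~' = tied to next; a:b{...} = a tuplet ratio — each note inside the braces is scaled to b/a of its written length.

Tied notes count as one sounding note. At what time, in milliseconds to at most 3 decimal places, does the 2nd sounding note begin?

note 2 onset = 3b = 932.642ms

1. 0.0ms @ 0 + 932.642ms (3)
2. 932.642ms @ 3 + 155.44ms (1/2)
3. 1088.083ms @ 7/2 + 155.44ms (1/2)
4. 1243.523ms @ 4 + 932.642ms (3)
5. 2176.166ms @ 7 + 77.72ms (1/4)
6. 2253.886ms @ 29/4 + 77.72ms (1/4)
7. 2331.606ms @ 15/2 + 155.44ms (1/2)
8. 2487.047ms @ 8 + 248.705ms (4/5)
9. 2735.751ms @ 44/5 + 248.705ms (4/5)
10. 2984.456ms @ 48/5 + 248.705ms (4/5)
11. 3233.161ms @ 52/5 + 248.705ms (4/5)
12. 3481.865ms @ 56/5 + 248.705ms (4/5)
13. 3730.57ms @ 12 + 124.352ms (2/5)
14. 3854.922ms @ 62/5 + 124.352ms (2/5)
15. 3979.275ms @ 64/5 + 124.352ms (2/5)
16. 4103.627ms @ 66/5 + 124.352ms (2/5)
17. 4227.979ms @ 68/5 + 124.352ms (2/5)
18. 4352.332ms @ 14 + 207.254ms (2/3)
19. 4559.585ms @ 44/3 + 207.254ms (2/3)
20. 4766.839ms @ 46/3 + 207.254ms (2/3)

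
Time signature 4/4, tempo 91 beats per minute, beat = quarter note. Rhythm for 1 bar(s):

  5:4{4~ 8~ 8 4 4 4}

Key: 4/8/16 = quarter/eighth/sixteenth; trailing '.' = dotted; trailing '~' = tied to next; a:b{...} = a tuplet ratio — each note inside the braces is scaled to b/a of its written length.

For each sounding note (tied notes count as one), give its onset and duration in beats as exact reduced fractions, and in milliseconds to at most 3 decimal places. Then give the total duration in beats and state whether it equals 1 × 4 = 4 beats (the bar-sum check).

1) 0.0ms=0b +1054.945ms=8/5b
2) 1054.945ms=8/5b +527.473ms=4/5b
3) 1582.418ms=12/5b +527.473ms=4/5b
4) 2109.89ms=16/5b +527.473ms=4/5b
Σ=4b of 4 (91bpm 4/4) — PASS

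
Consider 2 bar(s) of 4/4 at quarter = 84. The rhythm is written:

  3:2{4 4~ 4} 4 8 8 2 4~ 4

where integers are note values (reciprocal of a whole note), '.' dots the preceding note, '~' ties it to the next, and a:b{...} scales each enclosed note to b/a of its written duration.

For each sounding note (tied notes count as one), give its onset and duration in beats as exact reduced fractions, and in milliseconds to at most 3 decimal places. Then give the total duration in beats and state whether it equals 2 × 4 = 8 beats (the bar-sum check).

1) 0.0ms=0b +476.19ms=2/3b
2) 476.19ms=2/3b +952.381ms=4/3b
3) 1428.571ms=2b +714.286ms=1b
4) 2142.857ms=3b +357.143ms=1/2b
5) 2500.0ms=7/2b +357.143ms=1/2b
6) 2857.143ms=4b +1428.571ms=2b
7) 4285.714ms=6b +1428.571ms=2b
Σ=8b of 8 (84bpm 4/4) — PASS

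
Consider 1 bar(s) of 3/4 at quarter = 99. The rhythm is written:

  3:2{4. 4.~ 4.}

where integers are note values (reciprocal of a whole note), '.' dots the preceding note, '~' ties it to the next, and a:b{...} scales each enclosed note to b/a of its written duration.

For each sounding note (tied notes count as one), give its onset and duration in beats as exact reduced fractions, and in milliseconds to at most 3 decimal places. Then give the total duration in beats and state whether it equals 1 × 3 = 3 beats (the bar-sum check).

1) 0.0ms=0b +606.061ms=1b
2) 606.061ms=1b +1212.121ms=2b
Σ=3b of 3 (99bpm 3/4) — PASS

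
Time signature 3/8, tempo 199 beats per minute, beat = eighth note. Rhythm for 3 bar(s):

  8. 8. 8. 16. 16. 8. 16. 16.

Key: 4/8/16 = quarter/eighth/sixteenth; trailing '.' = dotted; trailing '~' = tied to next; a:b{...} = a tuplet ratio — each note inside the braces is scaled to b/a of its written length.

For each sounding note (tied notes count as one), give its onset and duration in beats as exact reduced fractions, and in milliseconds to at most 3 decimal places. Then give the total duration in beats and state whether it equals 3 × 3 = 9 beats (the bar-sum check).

1) 0.0ms=0b +452.261ms=3/2b
2) 452.261ms=3/2b +452.261ms=3/2b
3) 904.523ms=3b +452.261ms=3/2b
4) 1356.784ms=9/2b +226.131ms=3/4b
5) 1582.915ms=21/4b +226.131ms=3/4b
6) 1809.045ms=6b +452.261ms=3/2b
7) 2261.307ms=15/2b +226.131ms=3/4b
8) 2487.437ms=33/4b +226.131ms=3/4b
Σ=9b of 9 (199bpm 3/8) — PASS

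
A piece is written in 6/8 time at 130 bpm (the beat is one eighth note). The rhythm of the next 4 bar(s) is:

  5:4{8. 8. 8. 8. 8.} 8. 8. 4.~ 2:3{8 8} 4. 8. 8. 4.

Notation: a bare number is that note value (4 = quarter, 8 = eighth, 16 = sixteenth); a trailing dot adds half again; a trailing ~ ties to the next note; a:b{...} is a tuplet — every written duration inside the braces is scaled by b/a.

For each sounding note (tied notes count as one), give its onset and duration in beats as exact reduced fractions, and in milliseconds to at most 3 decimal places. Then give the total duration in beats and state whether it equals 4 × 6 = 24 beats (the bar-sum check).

1) 0.0ms=0b +553.846ms=6/5b
2) 553.846ms=6/5b +553.846ms=6/5b
3) 1107.692ms=12/5b +553.846ms=6/5b
4) 1661.538ms=18/5b +553.846ms=6/5b
5) 2215.385ms=24/5b +553.846ms=6/5b
6) 2769.231ms=6b +692.308ms=3/2b
7) 3461.538ms=15/2b +692.308ms=3/2b
8) 4153.846ms=9b +2076.923ms=9/2b
9) 6230.769ms=27/2b +692.308ms=3/2b
10) 6923.077ms=15b +1384.615ms=3b
11) 8307.692ms=18b +692.308ms=3/2b
12) 9000.0ms=39/2b +692.308ms=3/2b
13) 9692.308ms=21b +1384.615ms=3b
Σ=24b of 24 (130bpm 6/8) — PASS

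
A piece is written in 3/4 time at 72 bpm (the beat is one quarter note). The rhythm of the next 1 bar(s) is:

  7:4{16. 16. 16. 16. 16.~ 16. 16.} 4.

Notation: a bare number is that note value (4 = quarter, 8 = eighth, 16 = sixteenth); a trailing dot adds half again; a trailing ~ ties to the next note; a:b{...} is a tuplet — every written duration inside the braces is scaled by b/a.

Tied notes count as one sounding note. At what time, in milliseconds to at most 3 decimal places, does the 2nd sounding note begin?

1. 0.0ms @ 0 + 178.571ms (3/14)
2. 178.571ms @ 3/14 + 178.571ms (3/14)
3. 357.143ms @ 3/7 + 178.571ms (3/14)
4. 535.714ms @ 9/14 + 178.571ms (3/14)
5. 714.286ms @ 6/7 + 357.143ms (3/7)
6. 1071.429ms @ 9/7 + 178.571ms (3/14)
7. 1250.0ms @ 3/2 + 1250.0ms (3/2)

note 2 onset = 3/14b = 178.571ms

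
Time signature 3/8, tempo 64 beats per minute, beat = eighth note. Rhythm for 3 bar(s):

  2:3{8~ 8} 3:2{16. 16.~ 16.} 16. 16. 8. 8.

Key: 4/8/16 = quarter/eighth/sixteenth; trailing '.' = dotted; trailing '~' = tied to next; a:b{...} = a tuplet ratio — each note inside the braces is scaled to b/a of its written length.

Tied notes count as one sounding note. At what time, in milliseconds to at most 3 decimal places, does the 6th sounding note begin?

1. 0.0ms @ 0 + 2812.5ms (3)
2. 2812.5ms @ 3 + 468.75ms (1/2)
3. 3281.25ms @ 7/2 + 937.5ms (1)
4. 4218.75ms @ 9/2 + 703.125ms (3/4)
5. 4921.875ms @ 21/4 + 703.125ms (3/4)
6. 5625.0ms @ 6 + 1406.25ms (3/2)
7. 7031.25ms @ 15/2 + 1406.25ms (3/2)

note 6 onset = 6b = 5625.0ms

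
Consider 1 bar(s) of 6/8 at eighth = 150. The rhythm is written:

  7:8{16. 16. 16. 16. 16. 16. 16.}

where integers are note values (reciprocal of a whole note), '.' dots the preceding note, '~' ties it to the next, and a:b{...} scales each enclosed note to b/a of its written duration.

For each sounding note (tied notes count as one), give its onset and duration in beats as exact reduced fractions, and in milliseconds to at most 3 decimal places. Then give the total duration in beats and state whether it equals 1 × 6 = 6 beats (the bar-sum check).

1) 0.0ms=0b +342.857ms=6/7b
2) 342.857ms=6/7b +342.857ms=6/7b
3) 685.714ms=12/7b +342.857ms=6/7b
4) 1028.571ms=18/7b +342.857ms=6/7b
5) 1371.429ms=24/7b +342.857ms=6/7b
6) 1714.286ms=30/7b +342.857ms=6/7b
7) 2057.143ms=36/7b +342.857ms=6/7b
Σ=6b of 6 (150bpm 6/8) — PASS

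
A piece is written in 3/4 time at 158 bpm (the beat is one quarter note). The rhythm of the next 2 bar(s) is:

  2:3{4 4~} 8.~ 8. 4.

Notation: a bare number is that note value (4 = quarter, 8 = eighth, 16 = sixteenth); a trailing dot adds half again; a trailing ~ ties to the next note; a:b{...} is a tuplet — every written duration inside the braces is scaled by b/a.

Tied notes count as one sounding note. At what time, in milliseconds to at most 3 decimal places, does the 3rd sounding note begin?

note 3 onset = 9/2b = 1708.861ms

1. 0.0ms @ 0 + 569.62ms (3/2)
2. 569.62ms @ 3/2 + 1139.241ms (3)
3. 1708.861ms @ 9/2 + 569.62ms (3/2)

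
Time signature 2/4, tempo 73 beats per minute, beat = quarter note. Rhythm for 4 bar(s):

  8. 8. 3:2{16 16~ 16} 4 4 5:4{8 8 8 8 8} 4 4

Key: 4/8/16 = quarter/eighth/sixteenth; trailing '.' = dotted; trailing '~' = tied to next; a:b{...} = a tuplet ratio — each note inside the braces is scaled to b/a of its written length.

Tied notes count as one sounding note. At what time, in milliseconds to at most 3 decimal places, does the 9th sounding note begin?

note 9 onset = 24/5b = 3945.205ms

1. 0.0ms @ 0 + 616.438ms (3/4)
2. 616.438ms @ 3/4 + 616.438ms (3/4)
3. 1232.877ms @ 3/2 + 136.986ms (1/6)
4. 1369.863ms @ 5/3 + 273.973ms (1/3)
5. 1643.836ms @ 2 + 821.918ms (1)
6. 2465.753ms @ 3 + 821.918ms (1)
7. 3287.671ms @ 4 + 328.767ms (2/5)
8. 3616.438ms @ 22/5 + 328.767ms (2/5)
9. 3945.205ms @ 24/5 + 328.767ms (2/5)
10. 4273.973ms @ 26/5 + 328.767ms (2/5)
11. 4602.74ms @ 28/5 + 328.767ms (2/5)
12. 4931.507ms @ 6 + 821.918ms (1)
13. 5753.425ms @ 7 + 821.918ms (1)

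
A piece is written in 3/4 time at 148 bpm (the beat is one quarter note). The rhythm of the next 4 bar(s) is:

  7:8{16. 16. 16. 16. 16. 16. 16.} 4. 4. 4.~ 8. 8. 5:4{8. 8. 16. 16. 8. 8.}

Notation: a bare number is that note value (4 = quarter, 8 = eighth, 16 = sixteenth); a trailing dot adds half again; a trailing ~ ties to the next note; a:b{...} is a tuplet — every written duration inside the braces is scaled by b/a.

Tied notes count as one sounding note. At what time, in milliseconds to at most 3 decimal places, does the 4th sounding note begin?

note 4 onset = 9/7b = 521.236ms

1. 0.0ms @ 0 + 173.745ms (3/7)
2. 173.745ms @ 3/7 + 173.745ms (3/7)
3. 347.49ms @ 6/7 + 173.745ms (3/7)
4. 521.236ms @ 9/7 + 173.745ms (3/7)
5. 694.981ms @ 12/7 + 173.745ms (3/7)
6. 868.726ms @ 15/7 + 173.745ms (3/7)
7. 1042.471ms @ 18/7 + 173.745ms (3/7)
8. 1216.216ms @ 3 + 608.108ms (3/2)
9. 1824.324ms @ 9/2 + 608.108ms (3/2)
10. 2432.432ms @ 6 + 912.162ms (9/4)
11. 3344.595ms @ 33/4 + 304.054ms (3/4)
12. 3648.649ms @ 9 + 243.243ms (3/5)
13. 3891.892ms @ 48/5 + 243.243ms (3/5)
14. 4135.135ms @ 51/5 + 121.622ms (3/10)
15. 4256.757ms @ 21/2 + 121.622ms (3/10)
16. 4378.378ms @ 54/5 + 243.243ms (3/5)
17. 4621.622ms @ 57/5 + 243.243ms (3/5)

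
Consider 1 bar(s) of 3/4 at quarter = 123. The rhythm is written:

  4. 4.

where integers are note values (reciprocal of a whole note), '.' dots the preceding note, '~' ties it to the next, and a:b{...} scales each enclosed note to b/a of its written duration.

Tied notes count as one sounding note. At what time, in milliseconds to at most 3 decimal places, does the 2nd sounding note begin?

1. 0.0ms @ 0 + 731.707ms (3/2)
2. 731.707ms @ 3/2 + 731.707ms (3/2)

note 2 onset = 3/2b = 731.707ms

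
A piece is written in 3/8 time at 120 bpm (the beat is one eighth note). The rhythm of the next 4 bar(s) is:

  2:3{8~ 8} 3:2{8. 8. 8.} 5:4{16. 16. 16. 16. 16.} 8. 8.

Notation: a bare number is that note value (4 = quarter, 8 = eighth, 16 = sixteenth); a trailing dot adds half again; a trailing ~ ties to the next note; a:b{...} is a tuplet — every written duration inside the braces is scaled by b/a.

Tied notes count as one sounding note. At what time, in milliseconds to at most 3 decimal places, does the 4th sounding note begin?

1. 0.0ms @ 0 + 1500.0ms (3)
2. 1500.0ms @ 3 + 500.0ms (1)
3. 2000.0ms @ 4 + 500.0ms (1)
4. 2500.0ms @ 5 + 500.0ms (1)
5. 3000.0ms @ 6 + 300.0ms (3/5)
6. 3300.0ms @ 33/5 + 300.0ms (3/5)
7. 3600.0ms @ 36/5 + 300.0ms (3/5)
8. 3900.0ms @ 39/5 + 300.0ms (3/5)
9. 4200.0ms @ 42/5 + 300.0ms (3/5)
10. 4500.0ms @ 9 + 750.0ms (3/2)
11. 5250.0ms @ 21/2 + 750.0ms (3/2)

note 4 onset = 5b = 2500.0ms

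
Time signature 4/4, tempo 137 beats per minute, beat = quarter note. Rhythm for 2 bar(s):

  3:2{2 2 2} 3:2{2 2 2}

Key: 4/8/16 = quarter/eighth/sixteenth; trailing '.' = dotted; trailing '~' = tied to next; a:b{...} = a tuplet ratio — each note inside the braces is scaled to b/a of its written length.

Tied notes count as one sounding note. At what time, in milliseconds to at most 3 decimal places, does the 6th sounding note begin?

note 6 onset = 20/3b = 2919.708ms

1. 0.0ms @ 0 + 583.942ms (4/3)
2. 583.942ms @ 4/3 + 583.942ms (4/3)
3. 1167.883ms @ 8/3 + 583.942ms (4/3)
4. 1751.825ms @ 4 + 583.942ms (4/3)
5. 2335.766ms @ 16/3 + 583.942ms (4/3)
6. 2919.708ms @ 20/3 + 583.942ms (4/3)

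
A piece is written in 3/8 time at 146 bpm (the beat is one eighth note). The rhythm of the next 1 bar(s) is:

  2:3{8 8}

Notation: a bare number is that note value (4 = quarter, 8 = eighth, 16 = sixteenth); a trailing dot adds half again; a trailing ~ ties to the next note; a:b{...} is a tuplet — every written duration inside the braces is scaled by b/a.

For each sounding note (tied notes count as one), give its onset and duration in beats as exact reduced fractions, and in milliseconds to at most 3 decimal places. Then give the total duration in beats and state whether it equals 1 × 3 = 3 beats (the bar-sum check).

1) 0.0ms=0b +616.438ms=3/2b
2) 616.438ms=3/2b +616.438ms=3/2b
Σ=3b of 3 (146bpm 3/8) — PASS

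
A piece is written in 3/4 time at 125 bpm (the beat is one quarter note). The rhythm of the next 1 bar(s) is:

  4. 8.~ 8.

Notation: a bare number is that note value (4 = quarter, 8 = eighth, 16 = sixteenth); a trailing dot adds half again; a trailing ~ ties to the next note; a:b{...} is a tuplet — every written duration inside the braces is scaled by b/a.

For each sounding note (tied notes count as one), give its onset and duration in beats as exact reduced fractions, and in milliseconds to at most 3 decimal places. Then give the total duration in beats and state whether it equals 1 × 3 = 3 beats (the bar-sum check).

1) 0.0ms=0b +720.0ms=3/2b
2) 720.0ms=3/2b +720.0ms=3/2b
Σ=3b of 3 (125bpm 3/4) — PASS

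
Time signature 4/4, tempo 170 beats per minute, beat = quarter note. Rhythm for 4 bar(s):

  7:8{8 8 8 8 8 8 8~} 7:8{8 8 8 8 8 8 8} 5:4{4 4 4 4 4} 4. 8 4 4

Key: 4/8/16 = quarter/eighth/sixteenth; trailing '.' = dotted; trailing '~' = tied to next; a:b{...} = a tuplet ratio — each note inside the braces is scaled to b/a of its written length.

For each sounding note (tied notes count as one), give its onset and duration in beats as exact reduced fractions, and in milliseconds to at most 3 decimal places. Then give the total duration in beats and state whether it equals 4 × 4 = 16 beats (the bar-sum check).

1) 0.0ms=0b +201.681ms=4/7b
2) 201.681ms=4/7b +201.681ms=4/7b
3) 403.361ms=8/7b +201.681ms=4/7b
4) 605.042ms=12/7b +201.681ms=4/7b
5) 806.723ms=16/7b +201.681ms=4/7b
6) 1008.403ms=20/7b +201.681ms=4/7b
7) 1210.084ms=24/7b +403.361ms=8/7b
8) 1613.445ms=32/7b +201.681ms=4/7b
9) 1815.126ms=36/7b +201.681ms=4/7b
10) 2016.807ms=40/7b +201.681ms=4/7b
11) 2218.487ms=44/7b +201.681ms=4/7b
12) 2420.168ms=48/7b +201.681ms=4/7b
13) 2621.849ms=52/7b +201.681ms=4/7b
14) 2823.529ms=8b +282.353ms=4/5b
15) 3105.882ms=44/5b +282.353ms=4/5b
16) 3388.235ms=48/5b +282.353ms=4/5b
17) 3670.588ms=52/5b +282.353ms=4/5b
18) 3952.941ms=56/5b +282.353ms=4/5b
19) 4235.294ms=12b +529.412ms=3/2b
20) 4764.706ms=27/2b +176.471ms=1/2b
21) 4941.176ms=14b +352.941ms=1b
22) 5294.118ms=15b +352.941ms=1b
Σ=16b of 16 (170bpm 4/4) — PASS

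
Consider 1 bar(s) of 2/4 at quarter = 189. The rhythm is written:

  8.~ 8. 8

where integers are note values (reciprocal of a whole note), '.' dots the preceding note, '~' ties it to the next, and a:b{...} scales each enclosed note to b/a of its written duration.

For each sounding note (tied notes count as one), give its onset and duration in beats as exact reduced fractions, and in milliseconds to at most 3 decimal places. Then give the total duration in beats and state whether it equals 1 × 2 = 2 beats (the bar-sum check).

1) 0.0ms=0b +476.19ms=3/2b
2) 476.19ms=3/2b +158.73ms=1/2b
Σ=2b of 2 (189bpm 2/4) — PASS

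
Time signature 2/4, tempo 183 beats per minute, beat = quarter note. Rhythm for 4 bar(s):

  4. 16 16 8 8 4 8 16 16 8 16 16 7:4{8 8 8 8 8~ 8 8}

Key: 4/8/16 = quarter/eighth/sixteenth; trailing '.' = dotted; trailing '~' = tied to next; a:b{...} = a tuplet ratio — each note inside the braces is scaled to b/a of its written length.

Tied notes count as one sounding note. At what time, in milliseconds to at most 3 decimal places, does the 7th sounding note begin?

note 7 onset = 4b = 1311.475ms

1. 0.0ms @ 0 + 491.803ms (3/2)
2. 491.803ms @ 3/2 + 81.967ms (1/4)
3. 573.77ms @ 7/4 + 81.967ms (1/4)
4. 655.738ms @ 2 + 163.934ms (1/2)
5. 819.672ms @ 5/2 + 163.934ms (1/2)
6. 983.607ms @ 3 + 327.869ms (1)
7. 1311.475ms @ 4 + 163.934ms (1/2)
8. 1475.41ms @ 9/2 + 81.967ms (1/4)
9. 1557.377ms @ 19/4 + 81.967ms (1/4)
10. 1639.344ms @ 5 + 163.934ms (1/2)
11. 1803.279ms @ 11/2 + 81.967ms (1/4)
12. 1885.246ms @ 23/4 + 81.967ms (1/4)
13. 1967.213ms @ 6 + 93.677ms (2/7)
14. 2060.89ms @ 44/7 + 93.677ms (2/7)
15. 2154.567ms @ 46/7 + 93.677ms (2/7)
16. 2248.244ms @ 48/7 + 93.677ms (2/7)
17. 2341.92ms @ 50/7 + 187.354ms (4/7)
18. 2529.274ms @ 54/7 + 93.677ms (2/7)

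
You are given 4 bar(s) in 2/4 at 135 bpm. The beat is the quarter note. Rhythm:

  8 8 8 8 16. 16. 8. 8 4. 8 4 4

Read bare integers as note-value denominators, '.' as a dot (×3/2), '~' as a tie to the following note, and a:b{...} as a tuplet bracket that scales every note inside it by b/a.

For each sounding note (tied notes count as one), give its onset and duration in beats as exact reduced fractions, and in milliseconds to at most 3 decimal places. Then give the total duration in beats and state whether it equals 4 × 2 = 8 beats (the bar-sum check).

1) 0.0ms=0b +222.222ms=1/2b
2) 222.222ms=1/2b +222.222ms=1/2b
3) 444.444ms=1b +222.222ms=1/2b
4) 666.667ms=3/2b +222.222ms=1/2b
5) 888.889ms=2b +166.667ms=3/8b
6) 1055.556ms=19/8b +166.667ms=3/8b
7) 1222.222ms=11/4b +333.333ms=3/4b
8) 1555.556ms=7/2b +222.222ms=1/2b
9) 1777.778ms=4b +666.667ms=3/2b
10) 2444.444ms=11/2b +222.222ms=1/2b
11) 2666.667ms=6b +444.444ms=1b
12) 3111.111ms=7b +444.444ms=1b
Σ=8b of 8 (135bpm 2/4) — PASS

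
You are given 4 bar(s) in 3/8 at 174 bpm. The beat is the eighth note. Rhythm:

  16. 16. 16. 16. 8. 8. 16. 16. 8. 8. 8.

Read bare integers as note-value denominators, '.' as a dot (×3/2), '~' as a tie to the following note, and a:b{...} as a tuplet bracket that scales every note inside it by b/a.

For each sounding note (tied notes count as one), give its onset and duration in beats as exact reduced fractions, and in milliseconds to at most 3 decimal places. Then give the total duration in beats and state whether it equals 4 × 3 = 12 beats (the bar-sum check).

1) 0.0ms=0b +258.621ms=3/4b
2) 258.621ms=3/4b +258.621ms=3/4b
3) 517.241ms=3/2b +258.621ms=3/4b
4) 775.862ms=9/4b +258.621ms=3/4b
5) 1034.483ms=3b +517.241ms=3/2b
6) 1551.724ms=9/2b +517.241ms=3/2b
7) 2068.966ms=6b +258.621ms=3/4b
8) 2327.586ms=27/4b +258.621ms=3/4b
9) 2586.207ms=15/2b +517.241ms=3/2b
10) 3103.448ms=9b +517.241ms=3/2b
11) 3620.69ms=21/2b +517.241ms=3/2b
Σ=12b of 12 (174bpm 3/8) — PASS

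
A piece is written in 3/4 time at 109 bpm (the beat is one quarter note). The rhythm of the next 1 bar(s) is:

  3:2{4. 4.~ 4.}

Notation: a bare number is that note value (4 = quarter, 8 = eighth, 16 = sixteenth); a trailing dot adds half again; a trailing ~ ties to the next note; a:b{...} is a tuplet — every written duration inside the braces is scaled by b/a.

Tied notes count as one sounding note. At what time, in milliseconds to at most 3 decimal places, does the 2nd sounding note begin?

1. 0.0ms @ 0 + 550.459ms (1)
2. 550.459ms @ 1 + 1100.917ms (2)

note 2 onset = 1b = 550.459ms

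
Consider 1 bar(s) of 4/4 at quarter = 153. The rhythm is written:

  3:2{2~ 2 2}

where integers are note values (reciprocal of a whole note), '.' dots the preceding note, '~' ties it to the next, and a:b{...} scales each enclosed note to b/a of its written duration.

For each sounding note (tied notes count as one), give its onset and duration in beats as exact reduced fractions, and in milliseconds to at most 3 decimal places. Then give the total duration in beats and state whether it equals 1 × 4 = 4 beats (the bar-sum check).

1) 0.0ms=0b +1045.752ms=8/3b
2) 1045.752ms=8/3b +522.876ms=4/3b
Σ=4b of 4 (153bpm 4/4) — PASS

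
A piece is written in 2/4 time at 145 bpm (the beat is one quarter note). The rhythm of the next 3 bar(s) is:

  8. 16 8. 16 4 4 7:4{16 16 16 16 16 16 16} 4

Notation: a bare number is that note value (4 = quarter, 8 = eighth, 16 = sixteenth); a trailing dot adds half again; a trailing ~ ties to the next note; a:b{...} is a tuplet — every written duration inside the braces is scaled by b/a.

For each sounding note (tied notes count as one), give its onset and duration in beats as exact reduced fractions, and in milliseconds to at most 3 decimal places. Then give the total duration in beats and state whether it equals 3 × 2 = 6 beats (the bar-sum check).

1) 0.0ms=0b +310.345ms=3/4b
2) 310.345ms=3/4b +103.448ms=1/4b
3) 413.793ms=1b +310.345ms=3/4b
4) 724.138ms=7/4b +103.448ms=1/4b
5) 827.586ms=2b +413.793ms=1b
6) 1241.379ms=3b +413.793ms=1b
7) 1655.172ms=4b +59.113ms=1/7b
8) 1714.286ms=29/7b +59.113ms=1/7b
9) 1773.399ms=30/7b +59.113ms=1/7b
10) 1832.512ms=31/7b +59.113ms=1/7b
11) 1891.626ms=32/7b +59.113ms=1/7b
12) 1950.739ms=33/7b +59.113ms=1/7b
13) 2009.852ms=34/7b +59.113ms=1/7b
14) 2068.966ms=5b +413.793ms=1b
Σ=6b of 6 (145bpm 2/4) — PASS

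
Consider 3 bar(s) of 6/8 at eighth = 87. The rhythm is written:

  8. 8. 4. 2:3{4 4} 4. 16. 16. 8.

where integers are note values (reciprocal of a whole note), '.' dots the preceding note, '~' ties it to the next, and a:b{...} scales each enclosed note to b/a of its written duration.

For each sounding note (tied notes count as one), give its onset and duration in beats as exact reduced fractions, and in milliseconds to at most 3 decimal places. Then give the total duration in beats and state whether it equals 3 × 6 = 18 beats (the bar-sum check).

1) 0.0ms=0b +1034.483ms=3/2b
2) 1034.483ms=3/2b +1034.483ms=3/2b
3) 2068.966ms=3b +2068.966ms=3b
4) 4137.931ms=6b +2068.966ms=3b
5) 6206.897ms=9b +2068.966ms=3b
6) 8275.862ms=12b +2068.966ms=3b
7) 10344.828ms=15b +517.241ms=3/4b
8) 10862.069ms=63/4b +517.241ms=3/4b
9) 11379.31ms=33/2b +1034.483ms=3/2b
Σ=18b of 18 (87bpm 6/8) — PASS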